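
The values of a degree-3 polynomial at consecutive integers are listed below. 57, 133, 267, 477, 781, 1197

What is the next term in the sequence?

1743

Δ: 76 , 134 , 210 , 304 , 416
Δ²: 58 , 76 , 94 , 112
Δ³: 18 , 18 , 18
Constant third difference = 18, so extend:
112 + 18 = 130;  416 + 130 = 546;  1197 + 546 = 1743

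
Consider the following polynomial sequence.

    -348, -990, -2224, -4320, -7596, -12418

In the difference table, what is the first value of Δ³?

-270

D1: -642, -1234, -2096, -3276, -4822
D2: -592, -862, -1180, -1546
D3: -270, -318, -366
D4: -48, -48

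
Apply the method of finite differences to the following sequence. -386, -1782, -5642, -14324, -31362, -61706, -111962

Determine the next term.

-190632

Δ: -1396, -3860, -8682, -17038, -30344, -50256
Δ²: -2464, -4822, -8356, -13306, -19912
Δ³: -2358, -3534, -4950, -6606
Δ⁴: -1176, -1416, -1656
Δ⁵: -240, -240
Constant fifth difference = -240, so extend:
-1656 − 240 = -1896;  -6606 − 1896 = -8502;  -19912 − 8502 = -28414;  -50256 − 28414 = -78670;  -111962 − 78670 = -190632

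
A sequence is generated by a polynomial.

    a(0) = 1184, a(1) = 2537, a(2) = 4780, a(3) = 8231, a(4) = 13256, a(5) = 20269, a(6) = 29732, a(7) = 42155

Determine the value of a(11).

133327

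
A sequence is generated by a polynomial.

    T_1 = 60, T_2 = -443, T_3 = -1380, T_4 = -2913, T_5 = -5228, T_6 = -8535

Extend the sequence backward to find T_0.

267

-503, -937, -1533, -2315, -3307
-434, -596, -782, -992
-162, -186, -210
-24, -24
The fourth differences are constant at -24.
Work back: -162 + 24 = -138;  -434 + 138 = -296;  -503 + 296 = -207;  60 + 207 = 267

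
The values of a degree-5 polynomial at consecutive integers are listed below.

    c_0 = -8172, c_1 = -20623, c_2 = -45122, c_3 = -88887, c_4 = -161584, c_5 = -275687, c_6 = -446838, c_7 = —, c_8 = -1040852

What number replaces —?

-694207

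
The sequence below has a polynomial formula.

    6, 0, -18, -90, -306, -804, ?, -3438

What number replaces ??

Using the first 6 terms:
D1: -6, -18, -72, -216, -498
D2: -12, -54, -144, -282
D3: -42, -90, -138
D4: -48, -48
Constant fourth difference = -48.
Extend forward: -138 − 48 = -186;  -282 − 186 = -468;  -498 − 468 = -966;  -804 − 966 = -1770

-1770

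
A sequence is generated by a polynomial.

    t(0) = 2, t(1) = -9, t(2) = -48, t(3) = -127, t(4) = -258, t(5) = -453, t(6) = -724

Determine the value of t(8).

-1542

First differences: -11 , -39 , -79 , -131 , -195 , -271
Second differences: -28 , -40 , -52 , -64 , -76
Third differences: -12 , -12 , -12 , -12
The third differences are constant (-12).
-76 − 12 = -88;  -271 − 88 = -359;  -724 − 359 = -1083
-88 − 12 = -100;  -359 − 100 = -459;  -1083 − 459 = -1542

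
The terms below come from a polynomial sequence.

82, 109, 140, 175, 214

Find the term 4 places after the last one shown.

D1: 27, 31, 35, 39
D2: 4, 4, 4
Second differences constant at 4.
39 + 4 = 43;  214 + 43 = 257
43 + 4 = 47;  257 + 47 = 304
47 + 4 = 51;  304 + 51 = 355
51 + 4 = 55;  355 + 55 = 410

410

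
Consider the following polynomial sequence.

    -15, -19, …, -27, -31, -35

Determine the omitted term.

Using the last 3 terms:
First differences: -4, -4
Constant first difference = -4.
Extend backward: -27 + 4 = -23

-23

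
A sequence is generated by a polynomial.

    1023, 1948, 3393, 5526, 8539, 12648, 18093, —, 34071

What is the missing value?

25138

Using the first 7 terms:
First differences: 925  1445  2133  3013  4109  5445
Second differences: 520  688  880  1096  1336
Third differences: 168  192  216  240
Fourth differences: 24  24  24
Constant fourth difference = 24.
Extend forward: 240 + 24 = 264;  1336 + 264 = 1600;  5445 + 1600 = 7045;  18093 + 7045 = 25138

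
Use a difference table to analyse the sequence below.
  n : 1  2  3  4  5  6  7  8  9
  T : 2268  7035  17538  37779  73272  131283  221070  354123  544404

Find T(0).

507

4767, 10503, 20241, 35493, 58011, 89787, 133053, 190281
5736, 9738, 15252, 22518, 31776, 43266, 57228
4002, 5514, 7266, 9258, 11490, 13962
1512, 1752, 1992, 2232, 2472
240, 240, 240, 240
The fifth differences are constant at 240.
Work back: 1512 − 240 = 1272;  4002 − 1272 = 2730;  5736 − 2730 = 3006;  4767 − 3006 = 1761;  2268 − 1761 = 507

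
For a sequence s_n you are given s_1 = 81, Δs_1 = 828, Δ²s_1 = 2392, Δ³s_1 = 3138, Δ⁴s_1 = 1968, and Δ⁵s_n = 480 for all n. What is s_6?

69841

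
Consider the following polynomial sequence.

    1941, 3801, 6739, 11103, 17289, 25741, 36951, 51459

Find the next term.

D1: 1860, 2938, 4364, 6186, 8452, 11210, 14508
D2: 1078, 1426, 1822, 2266, 2758, 3298
D3: 348, 396, 444, 492, 540
D4: 48, 48, 48, 48
Fourth differences constant at 48.
540 + 48 = 588;  3298 + 588 = 3886;  14508 + 3886 = 18394;  51459 + 18394 = 69853

69853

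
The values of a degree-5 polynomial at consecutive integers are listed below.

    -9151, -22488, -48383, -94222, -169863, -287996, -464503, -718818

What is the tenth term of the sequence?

-1558528

First differences: -13337, -25895, -45839, -75641, -118133, -176507, -254315
Second differences: -12558, -19944, -29802, -42492, -58374, -77808
Third differences: -7386, -9858, -12690, -15882, -19434
Fourth differences: -2472, -2832, -3192, -3552
Fifth differences: -360, -360, -360
The fifth differences are constant (-360).
-3552 − 360 = -3912;  -19434 − 3912 = -23346;  -77808 − 23346 = -101154;  -254315 − 101154 = -355469;  -718818 − 355469 = -1074287
-3912 − 360 = -4272;  -23346 − 4272 = -27618;  -101154 − 27618 = -128772;  -355469 − 128772 = -484241;  -1074287 − 484241 = -1558528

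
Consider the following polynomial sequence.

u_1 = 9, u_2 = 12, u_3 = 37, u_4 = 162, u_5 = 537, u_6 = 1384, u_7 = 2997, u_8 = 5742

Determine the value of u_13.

3, 25, 125, 375, 847, 1613, 2745
22, 100, 250, 472, 766, 1132
78, 150, 222, 294, 366
72, 72, 72, 72
Fourth differences constant at 72.
366 + 72 = 438;  1132 + 438 = 1570;  2745 + 1570 = 4315;  5742 + 4315 = 10057
438 + 72 = 510;  1570 + 510 = 2080;  4315 + 2080 = 6395;  10057 + 6395 = 16452
510 + 72 = 582;  2080 + 582 = 2662;  6395 + 2662 = 9057;  16452 + 9057 = 25509
582 + 72 = 654;  2662 + 654 = 3316;  9057 + 3316 = 12373;  25509 + 12373 = 37882
654 + 72 = 726;  3316 + 726 = 4042;  12373 + 4042 = 16415;  37882 + 16415 = 54297

54297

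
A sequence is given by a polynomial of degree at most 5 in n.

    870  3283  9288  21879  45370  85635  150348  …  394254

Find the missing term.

Using the first 7 terms:
Δ: 2413  6005  12591  23491  40265  64713
Δ²: 3592  6586  10900  16774  24448
Δ³: 2994  4314  5874  7674
Δ⁴: 1320  1560  1800
Δ⁵: 240  240
Constant fifth difference = 240.
Extend forward: 1800 + 240 = 2040;  7674 + 2040 = 9714;  24448 + 9714 = 34162;  64713 + 34162 = 98875;  150348 + 98875 = 249223

249223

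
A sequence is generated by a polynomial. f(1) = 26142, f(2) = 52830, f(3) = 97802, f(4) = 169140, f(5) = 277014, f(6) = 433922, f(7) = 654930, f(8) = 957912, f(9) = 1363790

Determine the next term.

1896774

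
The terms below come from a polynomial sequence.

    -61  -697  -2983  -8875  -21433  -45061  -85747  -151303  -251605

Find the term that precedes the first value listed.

First differences: -636, -2286, -5892, -12558, -23628, -40686, -65556, -100302
Second differences: -1650, -3606, -6666, -11070, -17058, -24870, -34746
Third differences: -1956, -3060, -4404, -5988, -7812, -9876
Fourth differences: -1104, -1344, -1584, -1824, -2064
Fifth differences: -240, -240, -240, -240
The fifth differences are constant at -240.
Work back: -1104 + 240 = -864;  -1956 + 864 = -1092;  -1650 + 1092 = -558;  -636 + 558 = -78;  -61 + 78 = 17

17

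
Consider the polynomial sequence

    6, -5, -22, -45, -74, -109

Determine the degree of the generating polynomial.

2

First differences: -11, -17, -23, -29, -35
Second differences: -6, -6, -6, -6
The second differences are constant, so the polynomial has degree 2.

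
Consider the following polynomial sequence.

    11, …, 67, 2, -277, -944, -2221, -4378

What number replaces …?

Using the last 6 terms:
-65  -279  -667  -1277  -2157
-214  -388  -610  -880
-174  -222  -270
-48  -48
Constant fourth difference = -48.
Extend backward: -174 + 48 = -126;  -214 + 126 = -88;  -65 + 88 = 23;  67 − 23 = 44

44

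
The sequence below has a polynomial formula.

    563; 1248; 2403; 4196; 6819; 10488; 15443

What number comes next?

D1: 685 , 1155 , 1793 , 2623 , 3669 , 4955
D2: 470 , 638 , 830 , 1046 , 1286
D3: 168 , 192 , 216 , 240
D4: 24 , 24 , 24
The fourth differences are constant (24).
240 + 24 = 264;  1286 + 264 = 1550;  4955 + 1550 = 6505;  15443 + 6505 = 21948

21948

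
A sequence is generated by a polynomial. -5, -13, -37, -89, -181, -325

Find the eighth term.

-817

D1: -8 , -24 , -52 , -92 , -144
D2: -16 , -28 , -40 , -52
D3: -12 , -12 , -12
The third differences are constant (-12).
-52 − 12 = -64;  -144 − 64 = -208;  -325 − 208 = -533
-64 − 12 = -76;  -208 − 76 = -284;  -533 − 284 = -817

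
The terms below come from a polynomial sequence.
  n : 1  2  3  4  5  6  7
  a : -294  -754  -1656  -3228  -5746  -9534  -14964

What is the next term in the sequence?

-22456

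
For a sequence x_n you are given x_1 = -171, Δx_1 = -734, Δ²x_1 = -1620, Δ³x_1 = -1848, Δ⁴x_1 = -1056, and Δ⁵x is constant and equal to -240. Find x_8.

-146009

Build the table forward from the leading diagonal:
Δ⁵: -240, -240, -240, -240, -240, -240, -240, -240
Δ⁴: -1056, -1296, -1536, -1776, -2016, -2256, -2496, -2736
Δ³: -1848, -2904, -4200, -5736, -7512, -9528, -11784, -14280
Δ²: -1620, -3468, -6372, -10572, -16308, -23820, -33348, -45132
Δ: -734, -2354, -5822, -12194, -22766, -39074, -62894, -96242
x: -171, -905, -3259, -9081, -21275, -44041, -83115, -146009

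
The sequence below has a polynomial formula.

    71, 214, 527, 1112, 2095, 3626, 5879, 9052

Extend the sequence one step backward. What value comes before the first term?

D1: 143  313  585  983  1531  2253  3173
D2: 170  272  398  548  722  920
D3: 102  126  150  174  198
D4: 24  24  24  24
The fourth differences are constant at 24.
Work back: 102 − 24 = 78;  170 − 78 = 92;  143 − 92 = 51;  71 − 51 = 20

20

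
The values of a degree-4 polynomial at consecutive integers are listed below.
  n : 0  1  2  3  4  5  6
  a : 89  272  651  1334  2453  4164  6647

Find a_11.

Δ: 183 , 379 , 683 , 1119 , 1711 , 2483
Δ²: 196 , 304 , 436 , 592 , 772
Δ³: 108 , 132 , 156 , 180
Δ⁴: 24 , 24 , 24
The fourth differences are constant (24).
180 + 24 = 204;  772 + 204 = 976;  2483 + 976 = 3459;  6647 + 3459 = 10106
204 + 24 = 228;  976 + 228 = 1204;  3459 + 1204 = 4663;  10106 + 4663 = 14769
228 + 24 = 252;  1204 + 252 = 1456;  4663 + 1456 = 6119;  14769 + 6119 = 20888
252 + 24 = 276;  1456 + 276 = 1732;  6119 + 1732 = 7851;  20888 + 7851 = 28739
276 + 24 = 300;  1732 + 300 = 2032;  7851 + 2032 = 9883;  28739 + 9883 = 38622

38622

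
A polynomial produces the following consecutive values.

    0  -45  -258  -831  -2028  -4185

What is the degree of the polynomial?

4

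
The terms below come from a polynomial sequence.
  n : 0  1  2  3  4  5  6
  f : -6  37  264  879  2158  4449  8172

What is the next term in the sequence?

13819

43, 227, 615, 1279, 2291, 3723
184, 388, 664, 1012, 1432
204, 276, 348, 420
72, 72, 72
The fourth differences are constant (72).
420 + 72 = 492;  1432 + 492 = 1924;  3723 + 1924 = 5647;  8172 + 5647 = 13819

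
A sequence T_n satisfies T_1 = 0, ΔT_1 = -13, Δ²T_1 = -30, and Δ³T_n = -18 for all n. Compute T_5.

-304

Build the table forward from the leading diagonal:
D3: -18  -18  -18  -18  -18
D2: -30  -48  -66  -84  -102
D1: -13  -43  -91  -157  -241
T: 0  -13  -56  -147  -304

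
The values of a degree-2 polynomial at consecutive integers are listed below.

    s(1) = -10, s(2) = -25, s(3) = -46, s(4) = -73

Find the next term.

Δ: -15, -21, -27
Δ²: -6, -6
Constant second difference = -6, so extend:
-27 − 6 = -33;  -73 − 33 = -106

-106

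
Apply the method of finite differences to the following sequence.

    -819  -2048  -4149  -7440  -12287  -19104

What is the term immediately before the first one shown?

Δ: -1229  -2101  -3291  -4847  -6817
Δ²: -872  -1190  -1556  -1970
Δ³: -318  -366  -414
Δ⁴: -48  -48
The fourth differences are constant at -48.
Work back: -318 + 48 = -270;  -872 + 270 = -602;  -1229 + 602 = -627;  -819 + 627 = -192

-192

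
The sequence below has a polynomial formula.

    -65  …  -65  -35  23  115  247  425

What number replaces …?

Using the last 6 terms:
Δ: 30, 58, 92, 132, 178
Δ²: 28, 34, 40, 46
Δ³: 6, 6, 6
Constant third difference = 6.
Extend backward: 28 − 6 = 22;  30 − 22 = 8;  -65 − 8 = -73

-73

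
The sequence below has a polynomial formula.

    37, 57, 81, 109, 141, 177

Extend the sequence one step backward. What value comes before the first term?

21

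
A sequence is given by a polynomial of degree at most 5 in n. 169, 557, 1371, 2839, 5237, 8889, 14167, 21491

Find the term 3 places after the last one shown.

60659

D1: 388 , 814 , 1468 , 2398 , 3652 , 5278 , 7324
D2: 426 , 654 , 930 , 1254 , 1626 , 2046
D3: 228 , 276 , 324 , 372 , 420
D4: 48 , 48 , 48 , 48
Constant fourth difference = 48, so extend:
420 + 48 = 468;  2046 + 468 = 2514;  7324 + 2514 = 9838;  21491 + 9838 = 31329
468 + 48 = 516;  2514 + 516 = 3030;  9838 + 3030 = 12868;  31329 + 12868 = 44197
516 + 48 = 564;  3030 + 564 = 3594;  12868 + 3594 = 16462;  44197 + 16462 = 60659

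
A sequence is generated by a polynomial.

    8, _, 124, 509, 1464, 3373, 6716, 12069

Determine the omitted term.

21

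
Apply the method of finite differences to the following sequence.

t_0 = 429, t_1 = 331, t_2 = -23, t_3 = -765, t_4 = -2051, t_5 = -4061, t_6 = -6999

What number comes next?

D1: -98, -354, -742, -1286, -2010, -2938
D2: -256, -388, -544, -724, -928
D3: -132, -156, -180, -204
D4: -24, -24, -24
Fourth differences constant at -24.
-204 − 24 = -228;  -928 − 228 = -1156;  -2938 − 1156 = -4094;  -6999 − 4094 = -11093

-11093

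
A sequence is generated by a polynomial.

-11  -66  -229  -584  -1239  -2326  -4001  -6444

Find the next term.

D1: -55 , -163 , -355 , -655 , -1087 , -1675 , -2443
D2: -108 , -192 , -300 , -432 , -588 , -768
D3: -84 , -108 , -132 , -156 , -180
D4: -24 , -24 , -24 , -24
The fourth differences are constant (-24).
-180 − 24 = -204;  -768 − 204 = -972;  -2443 − 972 = -3415;  -6444 − 3415 = -9859

-9859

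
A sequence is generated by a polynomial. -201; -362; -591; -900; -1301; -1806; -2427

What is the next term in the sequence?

-3176

D1: -161, -229, -309, -401, -505, -621
D2: -68, -80, -92, -104, -116
D3: -12, -12, -12, -12
Third differences constant at -12.
-116 − 12 = -128;  -621 − 128 = -749;  -2427 − 749 = -3176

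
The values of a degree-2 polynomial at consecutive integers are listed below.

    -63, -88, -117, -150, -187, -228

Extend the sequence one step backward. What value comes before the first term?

-25, -29, -33, -37, -41
-4, -4, -4, -4
The second differences are constant at -4.
Work back: -25 + 4 = -21;  -63 + 21 = -42

-42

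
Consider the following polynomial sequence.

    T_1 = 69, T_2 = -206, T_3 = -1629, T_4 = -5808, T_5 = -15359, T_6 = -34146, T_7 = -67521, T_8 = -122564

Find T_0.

36

First differences: -275  -1423  -4179  -9551  -18787  -33375  -55043
Second differences: -1148  -2756  -5372  -9236  -14588  -21668
Third differences: -1608  -2616  -3864  -5352  -7080
Fourth differences: -1008  -1248  -1488  -1728
Fifth differences: -240  -240  -240
The fifth differences are constant at -240.
Work back: -1008 + 240 = -768;  -1608 + 768 = -840;  -1148 + 840 = -308;  -275 + 308 = 33;  69 − 33 = 36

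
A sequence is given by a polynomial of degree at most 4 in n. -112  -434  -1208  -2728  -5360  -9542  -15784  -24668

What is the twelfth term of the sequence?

Δ: -322, -774, -1520, -2632, -4182, -6242, -8884
Δ²: -452, -746, -1112, -1550, -2060, -2642
Δ³: -294, -366, -438, -510, -582
Δ⁴: -72, -72, -72, -72
The fourth differences are constant (-72).
-582 − 72 = -654;  -2642 − 654 = -3296;  -8884 − 3296 = -12180;  -24668 − 12180 = -36848
-654 − 72 = -726;  -3296 − 726 = -4022;  -12180 − 4022 = -16202;  -36848 − 16202 = -53050
-726 − 72 = -798;  -4022 − 798 = -4820;  -16202 − 4820 = -21022;  -53050 − 21022 = -74072
-798 − 72 = -870;  -4820 − 870 = -5690;  -21022 − 5690 = -26712;  -74072 − 26712 = -100784

-100784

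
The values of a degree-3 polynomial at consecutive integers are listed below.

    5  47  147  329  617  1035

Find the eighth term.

2357

42, 100, 182, 288, 418
58, 82, 106, 130
24, 24, 24
Third differences constant at 24.
130 + 24 = 154;  418 + 154 = 572;  1035 + 572 = 1607
154 + 24 = 178;  572 + 178 = 750;  1607 + 750 = 2357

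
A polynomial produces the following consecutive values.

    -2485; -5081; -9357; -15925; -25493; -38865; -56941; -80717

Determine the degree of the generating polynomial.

4

-2596, -4276, -6568, -9568, -13372, -18076, -23776
-1680, -2292, -3000, -3804, -4704, -5700
-612, -708, -804, -900, -996
-96, -96, -96, -96
The fourth differences are constant, so the polynomial has degree 4.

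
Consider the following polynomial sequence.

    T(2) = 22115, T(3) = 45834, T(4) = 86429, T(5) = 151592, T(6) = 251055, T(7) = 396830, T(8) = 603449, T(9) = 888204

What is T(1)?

D1: 23719  40595  65163  99463  145775  206619  284755
D2: 16876  24568  34300  46312  60844  78136
D3: 7692  9732  12012  14532  17292
D4: 2040  2280  2520  2760
D5: 240  240  240
The fifth differences are constant at 240.
Work back: 2040 − 240 = 1800;  7692 − 1800 = 5892;  16876 − 5892 = 10984;  23719 − 10984 = 12735;  22115 − 12735 = 9380

9380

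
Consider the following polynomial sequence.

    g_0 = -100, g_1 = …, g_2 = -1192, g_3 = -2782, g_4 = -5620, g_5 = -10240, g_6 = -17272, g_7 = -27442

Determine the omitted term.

-412

Using the last 6 terms:
D1: -1590  -2838  -4620  -7032  -10170
D2: -1248  -1782  -2412  -3138
D3: -534  -630  -726
D4: -96  -96
Constant fourth difference = -96.
Extend backward: -534 + 96 = -438;  -1248 + 438 = -810;  -1590 + 810 = -780;  -1192 + 780 = -412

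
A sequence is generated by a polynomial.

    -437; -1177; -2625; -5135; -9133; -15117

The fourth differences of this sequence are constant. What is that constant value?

D1: -740, -1448, -2510, -3998, -5984
D2: -708, -1062, -1488, -1986
D3: -354, -426, -498
D4: -72, -72

-72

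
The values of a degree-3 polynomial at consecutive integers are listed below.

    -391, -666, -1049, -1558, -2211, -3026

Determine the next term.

D1: -275  -383  -509  -653  -815
D2: -108  -126  -144  -162
D3: -18  -18  -18
Constant third difference = -18, so extend:
-162 − 18 = -180;  -815 − 180 = -995;  -3026 − 995 = -4021

-4021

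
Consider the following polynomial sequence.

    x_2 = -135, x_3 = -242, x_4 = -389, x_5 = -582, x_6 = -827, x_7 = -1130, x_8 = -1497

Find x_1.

-62

-107, -147, -193, -245, -303, -367
-40, -46, -52, -58, -64
-6, -6, -6, -6
The third differences are constant at -6.
Work back: -40 + 6 = -34;  -107 + 34 = -73;  -135 + 73 = -62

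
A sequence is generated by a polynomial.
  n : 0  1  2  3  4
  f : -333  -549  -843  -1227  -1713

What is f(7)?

-216, -294, -384, -486
-78, -90, -102
-12, -12
The third differences are constant (-12).
-102 − 12 = -114;  -486 − 114 = -600;  -1713 − 600 = -2313
-114 − 12 = -126;  -600 − 126 = -726;  -2313 − 726 = -3039
-126 − 12 = -138;  -726 − 138 = -864;  -3039 − 864 = -3903

-3903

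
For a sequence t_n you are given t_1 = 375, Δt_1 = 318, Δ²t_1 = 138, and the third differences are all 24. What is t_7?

Build the table forward from the leading diagonal:
Δ³: 24, 24, 24, 24, 24, 24, 24
Δ²: 138, 162, 186, 210, 234, 258, 282
Δ: 318, 456, 618, 804, 1014, 1248, 1506
t: 375, 693, 1149, 1767, 2571, 3585, 4833

4833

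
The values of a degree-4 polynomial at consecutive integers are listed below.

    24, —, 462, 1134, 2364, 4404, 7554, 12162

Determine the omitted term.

144

Using the last 6 terms:
First differences: 672  1230  2040  3150  4608
Second differences: 558  810  1110  1458
Third differences: 252  300  348
Fourth differences: 48  48
Constant fourth difference = 48.
Extend backward: 252 − 48 = 204;  558 − 204 = 354;  672 − 354 = 318;  462 − 318 = 144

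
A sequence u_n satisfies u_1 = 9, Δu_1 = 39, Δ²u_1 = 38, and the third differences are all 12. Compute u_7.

Build the table forward from the leading diagonal:
Δ³: 12  12  12  12  12  12  12
Δ²: 38  50  62  74  86  98  110
Δ: 39  77  127  189  263  349  447
u: 9  48  125  252  441  704  1053

1053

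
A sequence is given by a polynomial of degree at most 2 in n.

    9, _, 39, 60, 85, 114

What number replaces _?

22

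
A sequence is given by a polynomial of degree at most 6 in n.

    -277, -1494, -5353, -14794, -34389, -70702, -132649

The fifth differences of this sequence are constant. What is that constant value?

-360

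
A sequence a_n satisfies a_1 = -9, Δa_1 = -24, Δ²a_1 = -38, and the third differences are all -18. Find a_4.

-213

Build the table forward from the leading diagonal:
Δ³: -18, -18, -18, -18
Δ²: -38, -56, -74, -92
Δ: -24, -62, -118, -192
a: -9, -33, -95, -213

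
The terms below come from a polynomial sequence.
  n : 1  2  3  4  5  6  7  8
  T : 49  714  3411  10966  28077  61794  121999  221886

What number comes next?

D1: 665  2697  7555  17111  33717  60205  99887
D2: 2032  4858  9556  16606  26488  39682
D3: 2826  4698  7050  9882  13194
D4: 1872  2352  2832  3312
D5: 480  480  480
Fifth differences constant at 480.
3312 + 480 = 3792;  13194 + 3792 = 16986;  39682 + 16986 = 56668;  99887 + 56668 = 156555;  221886 + 156555 = 378441

378441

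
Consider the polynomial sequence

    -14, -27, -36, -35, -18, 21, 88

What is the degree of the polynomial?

3

First differences: -13, -9, 1, 17, 39, 67
Second differences: 4, 10, 16, 22, 28
Third differences: 6, 6, 6, 6
The third differences are constant, so the polynomial has degree 3.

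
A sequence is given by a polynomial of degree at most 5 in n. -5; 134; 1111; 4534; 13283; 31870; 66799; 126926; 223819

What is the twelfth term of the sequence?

899014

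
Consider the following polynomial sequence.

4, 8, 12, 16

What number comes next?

20

D1: 4  4  4
First differences constant at 4.
16 + 4 = 20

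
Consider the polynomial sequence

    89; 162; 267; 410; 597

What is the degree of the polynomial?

Δ: 73, 105, 143, 187
Δ²: 32, 38, 44
Δ³: 6, 6
The third differences are constant, so the polynomial has degree 3.

3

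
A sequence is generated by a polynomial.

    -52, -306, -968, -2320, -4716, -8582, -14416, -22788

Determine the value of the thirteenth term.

-127708

-254 , -662 , -1352 , -2396 , -3866 , -5834 , -8372
-408 , -690 , -1044 , -1470 , -1968 , -2538
-282 , -354 , -426 , -498 , -570
-72 , -72 , -72 , -72
Constant fourth difference = -72, so extend:
-570 − 72 = -642;  -2538 − 642 = -3180;  -8372 − 3180 = -11552;  -22788 − 11552 = -34340
-642 − 72 = -714;  -3180 − 714 = -3894;  -11552 − 3894 = -15446;  -34340 − 15446 = -49786
-714 − 72 = -786;  -3894 − 786 = -4680;  -15446 − 4680 = -20126;  -49786 − 20126 = -69912
-786 − 72 = -858;  -4680 − 858 = -5538;  -20126 − 5538 = -25664;  -69912 − 25664 = -95576
-858 − 72 = -930;  -5538 − 930 = -6468;  -25664 − 6468 = -32132;  -95576 − 32132 = -127708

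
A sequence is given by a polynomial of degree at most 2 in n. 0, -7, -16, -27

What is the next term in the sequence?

First differences: -7  -9  -11
Second differences: -2  -2
Second differences constant at -2.
-11 − 2 = -13;  -27 − 13 = -40

-40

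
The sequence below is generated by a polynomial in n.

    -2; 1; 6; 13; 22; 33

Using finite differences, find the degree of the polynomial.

2

Δ: 3, 5, 7, 9, 11
Δ²: 2, 2, 2, 2
The second differences are constant, so the polynomial has degree 2.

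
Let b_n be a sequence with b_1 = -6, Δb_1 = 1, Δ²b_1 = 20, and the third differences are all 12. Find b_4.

69

Build the table forward from the leading diagonal:
Third differences: 12, 12, 12, 12
Second differences: 20, 32, 44, 56
First differences: 1, 21, 53, 97
b: -6, -5, 16, 69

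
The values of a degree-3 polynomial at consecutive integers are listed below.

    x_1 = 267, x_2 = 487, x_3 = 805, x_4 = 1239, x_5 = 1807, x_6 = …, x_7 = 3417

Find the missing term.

2527

Using the first 5 terms:
D1: 220  318  434  568
D2: 98  116  134
D3: 18  18
Constant third difference = 18.
Extend forward: 134 + 18 = 152;  568 + 152 = 720;  1807 + 720 = 2527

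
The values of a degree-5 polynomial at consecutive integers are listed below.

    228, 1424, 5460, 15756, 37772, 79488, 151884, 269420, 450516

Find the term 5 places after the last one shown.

3291776

Δ: 1196 , 4036 , 10296 , 22016 , 41716 , 72396 , 117536 , 181096
Δ²: 2840 , 6260 , 11720 , 19700 , 30680 , 45140 , 63560
Δ³: 3420 , 5460 , 7980 , 10980 , 14460 , 18420
Δ⁴: 2040 , 2520 , 3000 , 3480 , 3960
Δ⁵: 480 , 480 , 480 , 480
Constant fifth difference = 480, so extend:
3960 + 480 = 4440;  18420 + 4440 = 22860;  63560 + 22860 = 86420;  181096 + 86420 = 267516;  450516 + 267516 = 718032
4440 + 480 = 4920;  22860 + 4920 = 27780;  86420 + 27780 = 114200;  267516 + 114200 = 381716;  718032 + 381716 = 1099748
4920 + 480 = 5400;  27780 + 5400 = 33180;  114200 + 33180 = 147380;  381716 + 147380 = 529096;  1099748 + 529096 = 1628844
5400 + 480 = 5880;  33180 + 5880 = 39060;  147380 + 39060 = 186440;  529096 + 186440 = 715536;  1628844 + 715536 = 2344380
5880 + 480 = 6360;  39060 + 6360 = 45420;  186440 + 45420 = 231860;  715536 + 231860 = 947396;  2344380 + 947396 = 3291776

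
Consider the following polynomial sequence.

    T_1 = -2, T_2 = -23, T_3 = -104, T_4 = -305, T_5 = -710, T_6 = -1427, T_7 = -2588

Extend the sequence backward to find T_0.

-5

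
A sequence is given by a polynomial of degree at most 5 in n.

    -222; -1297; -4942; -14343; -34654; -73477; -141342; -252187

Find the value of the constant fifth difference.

Δ: -1075, -3645, -9401, -20311, -38823, -67865, -110845
Δ²: -2570, -5756, -10910, -18512, -29042, -42980
Δ³: -3186, -5154, -7602, -10530, -13938
Δ⁴: -1968, -2448, -2928, -3408
Δ⁵: -480, -480, -480

-480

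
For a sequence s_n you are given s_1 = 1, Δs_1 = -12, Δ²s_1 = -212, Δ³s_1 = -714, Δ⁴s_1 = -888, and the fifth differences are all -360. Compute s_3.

-235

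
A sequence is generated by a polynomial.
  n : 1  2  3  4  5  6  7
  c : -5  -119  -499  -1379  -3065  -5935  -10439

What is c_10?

-114, -380, -880, -1686, -2870, -4504
-266, -500, -806, -1184, -1634
-234, -306, -378, -450
-72, -72, -72
The fourth differences are constant (-72).
-450 − 72 = -522;  -1634 − 522 = -2156;  -4504 − 2156 = -6660;  -10439 − 6660 = -17099
-522 − 72 = -594;  -2156 − 594 = -2750;  -6660 − 2750 = -9410;  -17099 − 9410 = -26509
-594 − 72 = -666;  -2750 − 666 = -3416;  -9410 − 3416 = -12826;  -26509 − 12826 = -39335

-39335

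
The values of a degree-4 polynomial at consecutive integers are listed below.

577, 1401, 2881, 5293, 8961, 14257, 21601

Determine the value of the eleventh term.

81537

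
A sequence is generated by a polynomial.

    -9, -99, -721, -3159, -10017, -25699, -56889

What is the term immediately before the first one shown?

-90  -622  -2438  -6858  -15682  -31190
-532  -1816  -4420  -8824  -15508
-1284  -2604  -4404  -6684
-1320  -1800  -2280
-480  -480
The fifth differences are constant at -480.
Work back: -1320 + 480 = -840;  -1284 + 840 = -444;  -532 + 444 = -88;  -90 + 88 = -2;  -9 + 2 = -7

-7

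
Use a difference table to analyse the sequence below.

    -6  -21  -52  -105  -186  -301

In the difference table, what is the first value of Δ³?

-6

Δ: -15, -31, -53, -81, -115
Δ²: -16, -22, -28, -34
Δ³: -6, -6, -6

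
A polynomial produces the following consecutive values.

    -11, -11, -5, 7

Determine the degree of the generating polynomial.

2

First differences: 0, 6, 12
Second differences: 6, 6
The second differences are constant, so the polynomial has degree 2.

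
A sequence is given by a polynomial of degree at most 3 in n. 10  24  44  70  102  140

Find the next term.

184

Δ: 14  20  26  32  38
Δ²: 6  6  6  6
Second differences constant at 6.
38 + 6 = 44;  140 + 44 = 184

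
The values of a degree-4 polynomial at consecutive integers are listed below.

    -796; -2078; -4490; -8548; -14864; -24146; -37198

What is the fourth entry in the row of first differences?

D1: -1282, -2412, -4058, -6316, -9282, -13052
D2: -1130, -1646, -2258, -2966, -3770
D3: -516, -612, -708, -804
D4: -96, -96, -96

-6316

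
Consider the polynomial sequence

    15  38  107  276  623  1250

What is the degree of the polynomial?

4

D1: 23, 69, 169, 347, 627
D2: 46, 100, 178, 280
D3: 54, 78, 102
D4: 24, 24
The fourth differences are constant, so the polynomial has degree 4.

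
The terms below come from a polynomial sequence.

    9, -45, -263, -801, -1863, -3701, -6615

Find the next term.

-54, -218, -538, -1062, -1838, -2914
-164, -320, -524, -776, -1076
-156, -204, -252, -300
-48, -48, -48
Fourth differences constant at -48.
-300 − 48 = -348;  -1076 − 348 = -1424;  -2914 − 1424 = -4338;  -6615 − 4338 = -10953

-10953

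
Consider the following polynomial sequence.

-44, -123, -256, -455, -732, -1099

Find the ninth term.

-2860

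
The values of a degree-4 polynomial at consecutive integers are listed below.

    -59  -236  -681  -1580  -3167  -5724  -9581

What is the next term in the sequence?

-15116

-177, -445, -899, -1587, -2557, -3857
-268, -454, -688, -970, -1300
-186, -234, -282, -330
-48, -48, -48
Constant fourth difference = -48, so extend:
-330 − 48 = -378;  -1300 − 378 = -1678;  -3857 − 1678 = -5535;  -9581 − 5535 = -15116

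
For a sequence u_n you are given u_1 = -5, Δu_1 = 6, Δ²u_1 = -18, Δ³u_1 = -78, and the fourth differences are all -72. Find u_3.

-11

Build the table forward from the leading diagonal:
Fourth differences: -72, -72, -72
Third differences: -78, -150, -222
Second differences: -18, -96, -246
First differences: 6, -12, -108
u: -5, 1, -11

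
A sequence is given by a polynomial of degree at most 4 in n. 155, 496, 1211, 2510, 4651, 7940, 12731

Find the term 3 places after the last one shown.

40376

First differences: 341  715  1299  2141  3289  4791
Second differences: 374  584  842  1148  1502
Third differences: 210  258  306  354
Fourth differences: 48  48  48
Constant fourth difference = 48, so extend:
354 + 48 = 402;  1502 + 402 = 1904;  4791 + 1904 = 6695;  12731 + 6695 = 19426
402 + 48 = 450;  1904 + 450 = 2354;  6695 + 2354 = 9049;  19426 + 9049 = 28475
450 + 48 = 498;  2354 + 498 = 2852;  9049 + 2852 = 11901;  28475 + 11901 = 40376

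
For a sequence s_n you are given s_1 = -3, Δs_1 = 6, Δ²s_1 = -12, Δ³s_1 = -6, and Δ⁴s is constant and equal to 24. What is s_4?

-27

Build the table forward from the leading diagonal:
Δ⁴: 24  24  24  24
Δ³: -6  18  42  66
Δ²: -12  -18  0  42
Δ: 6  -6  -24  -24
s: -3  3  -3  -27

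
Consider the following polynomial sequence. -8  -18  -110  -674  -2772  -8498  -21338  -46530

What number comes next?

D1: -10 , -92 , -564 , -2098 , -5726 , -12840 , -25192
D2: -82 , -472 , -1534 , -3628 , -7114 , -12352
D3: -390 , -1062 , -2094 , -3486 , -5238
D4: -672 , -1032 , -1392 , -1752
D5: -360 , -360 , -360
Constant fifth difference = -360, so extend:
-1752 − 360 = -2112;  -5238 − 2112 = -7350;  -12352 − 7350 = -19702;  -25192 − 19702 = -44894;  -46530 − 44894 = -91424

-91424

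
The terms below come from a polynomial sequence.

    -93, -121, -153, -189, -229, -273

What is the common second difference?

Δ: -28, -32, -36, -40, -44
Δ²: -4, -4, -4, -4

-4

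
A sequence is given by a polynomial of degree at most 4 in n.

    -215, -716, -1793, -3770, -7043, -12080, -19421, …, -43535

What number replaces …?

-29678

Using the first 7 terms:
First differences: -501, -1077, -1977, -3273, -5037, -7341
Second differences: -576, -900, -1296, -1764, -2304
Third differences: -324, -396, -468, -540
Fourth differences: -72, -72, -72
Constant fourth difference = -72.
Extend forward: -540 − 72 = -612;  -2304 − 612 = -2916;  -7341 − 2916 = -10257;  -19421 − 10257 = -29678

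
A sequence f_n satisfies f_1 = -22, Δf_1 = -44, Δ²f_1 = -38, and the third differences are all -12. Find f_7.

-1096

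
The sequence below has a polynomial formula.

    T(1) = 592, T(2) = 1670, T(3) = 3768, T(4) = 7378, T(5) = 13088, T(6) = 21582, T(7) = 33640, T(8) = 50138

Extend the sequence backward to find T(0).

First differences: 1078  2098  3610  5710  8494  12058  16498
Second differences: 1020  1512  2100  2784  3564  4440
Third differences: 492  588  684  780  876
Fourth differences: 96  96  96  96
The fourth differences are constant at 96.
Work back: 492 − 96 = 396;  1020 − 396 = 624;  1078 − 624 = 454;  592 − 454 = 138

138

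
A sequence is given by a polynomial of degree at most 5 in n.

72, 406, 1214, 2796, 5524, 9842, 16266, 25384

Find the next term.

37856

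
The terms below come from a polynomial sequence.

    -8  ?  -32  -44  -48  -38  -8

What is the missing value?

-18

Using the last 5 terms:
Δ: -12, -4, 10, 30
Δ²: 8, 14, 20
Δ³: 6, 6
Constant third difference = 6.
Extend backward: 8 − 6 = 2;  -12 − 2 = -14;  -32 + 14 = -18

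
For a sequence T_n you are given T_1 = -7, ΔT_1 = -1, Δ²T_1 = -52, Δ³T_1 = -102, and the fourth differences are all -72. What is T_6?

-1912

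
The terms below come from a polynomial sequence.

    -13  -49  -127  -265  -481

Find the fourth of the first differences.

D1: -36, -78, -138, -216
D2: -42, -60, -78
D3: -18, -18

-216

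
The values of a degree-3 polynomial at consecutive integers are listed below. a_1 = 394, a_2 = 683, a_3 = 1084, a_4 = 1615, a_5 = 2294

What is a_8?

5399

289, 401, 531, 679
112, 130, 148
18, 18
Third differences constant at 18.
148 + 18 = 166;  679 + 166 = 845;  2294 + 845 = 3139
166 + 18 = 184;  845 + 184 = 1029;  3139 + 1029 = 4168
184 + 18 = 202;  1029 + 202 = 1231;  4168 + 1231 = 5399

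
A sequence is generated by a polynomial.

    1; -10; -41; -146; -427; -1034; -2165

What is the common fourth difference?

-48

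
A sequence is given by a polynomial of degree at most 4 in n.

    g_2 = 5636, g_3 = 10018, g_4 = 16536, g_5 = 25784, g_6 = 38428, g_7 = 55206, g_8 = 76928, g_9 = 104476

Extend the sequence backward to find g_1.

4382, 6518, 9248, 12644, 16778, 21722, 27548
2136, 2730, 3396, 4134, 4944, 5826
594, 666, 738, 810, 882
72, 72, 72, 72
The fourth differences are constant at 72.
Work back: 594 − 72 = 522;  2136 − 522 = 1614;  4382 − 1614 = 2768;  5636 − 2768 = 2868

2868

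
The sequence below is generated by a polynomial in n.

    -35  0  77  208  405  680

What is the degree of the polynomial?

First differences: 35, 77, 131, 197, 275
Second differences: 42, 54, 66, 78
Third differences: 12, 12, 12
The third differences are constant, so the polynomial has degree 3.

3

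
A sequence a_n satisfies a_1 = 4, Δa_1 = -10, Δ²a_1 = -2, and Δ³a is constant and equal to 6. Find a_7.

34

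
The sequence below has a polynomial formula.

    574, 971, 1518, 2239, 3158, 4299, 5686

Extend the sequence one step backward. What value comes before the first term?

Δ: 397  547  721  919  1141  1387
Δ²: 150  174  198  222  246
Δ³: 24  24  24  24
The third differences are constant at 24.
Work back: 150 − 24 = 126;  397 − 126 = 271;  574 − 271 = 303

303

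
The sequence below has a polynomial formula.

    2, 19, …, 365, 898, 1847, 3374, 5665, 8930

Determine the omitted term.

110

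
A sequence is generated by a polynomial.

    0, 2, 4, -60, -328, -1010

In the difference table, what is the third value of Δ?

First differences: 2, 2, -64, -268, -682
Second differences: 0, -66, -204, -414
Third differences: -66, -138, -210
Fourth differences: -72, -72

-64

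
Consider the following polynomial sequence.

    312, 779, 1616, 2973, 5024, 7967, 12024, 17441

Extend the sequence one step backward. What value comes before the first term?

89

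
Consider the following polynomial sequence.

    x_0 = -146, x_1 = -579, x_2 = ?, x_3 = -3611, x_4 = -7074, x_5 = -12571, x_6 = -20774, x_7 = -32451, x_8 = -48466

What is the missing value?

Using the last 6 terms:
First differences: -3463  -5497  -8203  -11677  -16015
Second differences: -2034  -2706  -3474  -4338
Third differences: -672  -768  -864
Fourth differences: -96  -96
Constant fourth difference = -96.
Extend backward: -672 + 96 = -576;  -2034 + 576 = -1458;  -3463 + 1458 = -2005;  -3611 + 2005 = -1606

-1606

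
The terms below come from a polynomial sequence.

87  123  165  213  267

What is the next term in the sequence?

First differences: 36  42  48  54
Second differences: 6  6  6
Second differences constant at 6.
54 + 6 = 60;  267 + 60 = 327

327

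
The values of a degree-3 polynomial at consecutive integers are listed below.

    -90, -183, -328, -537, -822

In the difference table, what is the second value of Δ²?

First differences: -93, -145, -209, -285
Second differences: -52, -64, -76
Third differences: -12, -12

-64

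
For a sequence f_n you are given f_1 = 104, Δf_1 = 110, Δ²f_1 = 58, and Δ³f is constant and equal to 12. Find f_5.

940

Build the table forward from the leading diagonal:
D3: 12  12  12  12  12
D2: 58  70  82  94  106
D1: 110  168  238  320  414
f: 104  214  382  620  940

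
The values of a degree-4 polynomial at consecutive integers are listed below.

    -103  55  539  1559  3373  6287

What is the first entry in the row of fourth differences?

48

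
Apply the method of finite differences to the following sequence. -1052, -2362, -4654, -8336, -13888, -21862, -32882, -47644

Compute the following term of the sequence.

D1: -1310, -2292, -3682, -5552, -7974, -11020, -14762
D2: -982, -1390, -1870, -2422, -3046, -3742
D3: -408, -480, -552, -624, -696
D4: -72, -72, -72, -72
Fourth differences constant at -72.
-696 − 72 = -768;  -3742 − 768 = -4510;  -14762 − 4510 = -19272;  -47644 − 19272 = -66916

-66916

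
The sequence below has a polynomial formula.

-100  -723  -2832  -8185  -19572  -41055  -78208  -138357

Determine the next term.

-230820

First differences: -623  -2109  -5353  -11387  -21483  -37153  -60149
Second differences: -1486  -3244  -6034  -10096  -15670  -22996
Third differences: -1758  -2790  -4062  -5574  -7326
Fourth differences: -1032  -1272  -1512  -1752
Fifth differences: -240  -240  -240
Constant fifth difference = -240, so extend:
-1752 − 240 = -1992;  -7326 − 1992 = -9318;  -22996 − 9318 = -32314;  -60149 − 32314 = -92463;  -138357 − 92463 = -230820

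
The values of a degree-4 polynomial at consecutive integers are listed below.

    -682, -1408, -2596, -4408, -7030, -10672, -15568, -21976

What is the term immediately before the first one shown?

Δ: -726  -1188  -1812  -2622  -3642  -4896  -6408
Δ²: -462  -624  -810  -1020  -1254  -1512
Δ³: -162  -186  -210  -234  -258
Δ⁴: -24  -24  -24  -24
The fourth differences are constant at -24.
Work back: -162 + 24 = -138;  -462 + 138 = -324;  -726 + 324 = -402;  -682 + 402 = -280

-280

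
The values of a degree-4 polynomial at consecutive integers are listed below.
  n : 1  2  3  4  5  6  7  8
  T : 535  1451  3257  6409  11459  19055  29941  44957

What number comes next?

65039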